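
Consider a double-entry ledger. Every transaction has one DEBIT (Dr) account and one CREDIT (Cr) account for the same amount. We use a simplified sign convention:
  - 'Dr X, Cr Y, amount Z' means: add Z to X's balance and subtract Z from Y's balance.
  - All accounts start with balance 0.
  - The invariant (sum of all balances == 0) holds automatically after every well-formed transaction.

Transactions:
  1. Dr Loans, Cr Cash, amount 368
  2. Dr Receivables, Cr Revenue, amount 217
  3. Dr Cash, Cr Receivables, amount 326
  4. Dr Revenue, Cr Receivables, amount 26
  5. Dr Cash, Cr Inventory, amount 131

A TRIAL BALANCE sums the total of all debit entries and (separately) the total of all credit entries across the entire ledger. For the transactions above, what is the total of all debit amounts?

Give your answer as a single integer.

Answer: 1068

Derivation:
Txn 1: debit+=368
Txn 2: debit+=217
Txn 3: debit+=326
Txn 4: debit+=26
Txn 5: debit+=131
Total debits = 1068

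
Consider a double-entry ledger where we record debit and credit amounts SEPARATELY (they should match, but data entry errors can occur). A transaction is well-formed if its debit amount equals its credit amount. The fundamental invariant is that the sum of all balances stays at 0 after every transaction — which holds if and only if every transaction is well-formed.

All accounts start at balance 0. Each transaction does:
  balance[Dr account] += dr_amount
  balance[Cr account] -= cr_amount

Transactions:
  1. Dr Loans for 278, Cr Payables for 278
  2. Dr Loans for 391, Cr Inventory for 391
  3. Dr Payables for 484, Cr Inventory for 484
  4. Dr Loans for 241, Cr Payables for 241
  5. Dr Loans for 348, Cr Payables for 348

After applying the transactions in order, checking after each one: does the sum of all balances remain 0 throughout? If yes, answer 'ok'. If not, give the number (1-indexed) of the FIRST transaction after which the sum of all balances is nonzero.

Answer: ok

Derivation:
After txn 1: dr=278 cr=278 sum_balances=0
After txn 2: dr=391 cr=391 sum_balances=0
After txn 3: dr=484 cr=484 sum_balances=0
After txn 4: dr=241 cr=241 sum_balances=0
After txn 5: dr=348 cr=348 sum_balances=0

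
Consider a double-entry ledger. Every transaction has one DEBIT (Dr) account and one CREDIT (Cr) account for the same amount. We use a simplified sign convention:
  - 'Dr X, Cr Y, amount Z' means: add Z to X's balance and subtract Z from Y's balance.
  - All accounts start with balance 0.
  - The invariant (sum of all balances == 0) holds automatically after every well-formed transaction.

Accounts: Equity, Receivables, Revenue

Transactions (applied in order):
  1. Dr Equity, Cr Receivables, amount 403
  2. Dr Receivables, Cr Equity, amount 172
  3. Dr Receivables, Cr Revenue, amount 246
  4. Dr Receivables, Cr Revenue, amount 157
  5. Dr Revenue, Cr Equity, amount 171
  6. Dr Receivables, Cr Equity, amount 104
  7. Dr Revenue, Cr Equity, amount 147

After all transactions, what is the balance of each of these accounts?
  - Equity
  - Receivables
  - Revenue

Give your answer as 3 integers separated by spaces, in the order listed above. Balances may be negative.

After txn 1 (Dr Equity, Cr Receivables, amount 403): Equity=403 Receivables=-403
After txn 2 (Dr Receivables, Cr Equity, amount 172): Equity=231 Receivables=-231
After txn 3 (Dr Receivables, Cr Revenue, amount 246): Equity=231 Receivables=15 Revenue=-246
After txn 4 (Dr Receivables, Cr Revenue, amount 157): Equity=231 Receivables=172 Revenue=-403
After txn 5 (Dr Revenue, Cr Equity, amount 171): Equity=60 Receivables=172 Revenue=-232
After txn 6 (Dr Receivables, Cr Equity, amount 104): Equity=-44 Receivables=276 Revenue=-232
After txn 7 (Dr Revenue, Cr Equity, amount 147): Equity=-191 Receivables=276 Revenue=-85

Answer: -191 276 -85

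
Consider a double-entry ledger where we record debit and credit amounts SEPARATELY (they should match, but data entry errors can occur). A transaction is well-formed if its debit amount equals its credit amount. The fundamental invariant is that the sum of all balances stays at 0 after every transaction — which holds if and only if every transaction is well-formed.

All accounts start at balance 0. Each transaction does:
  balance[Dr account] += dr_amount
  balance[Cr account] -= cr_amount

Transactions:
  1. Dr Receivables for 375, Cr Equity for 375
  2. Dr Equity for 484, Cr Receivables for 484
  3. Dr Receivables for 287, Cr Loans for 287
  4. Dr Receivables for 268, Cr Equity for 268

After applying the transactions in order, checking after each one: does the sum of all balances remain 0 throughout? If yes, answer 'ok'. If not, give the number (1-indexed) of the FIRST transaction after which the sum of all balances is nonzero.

After txn 1: dr=375 cr=375 sum_balances=0
After txn 2: dr=484 cr=484 sum_balances=0
After txn 3: dr=287 cr=287 sum_balances=0
After txn 4: dr=268 cr=268 sum_balances=0

Answer: ok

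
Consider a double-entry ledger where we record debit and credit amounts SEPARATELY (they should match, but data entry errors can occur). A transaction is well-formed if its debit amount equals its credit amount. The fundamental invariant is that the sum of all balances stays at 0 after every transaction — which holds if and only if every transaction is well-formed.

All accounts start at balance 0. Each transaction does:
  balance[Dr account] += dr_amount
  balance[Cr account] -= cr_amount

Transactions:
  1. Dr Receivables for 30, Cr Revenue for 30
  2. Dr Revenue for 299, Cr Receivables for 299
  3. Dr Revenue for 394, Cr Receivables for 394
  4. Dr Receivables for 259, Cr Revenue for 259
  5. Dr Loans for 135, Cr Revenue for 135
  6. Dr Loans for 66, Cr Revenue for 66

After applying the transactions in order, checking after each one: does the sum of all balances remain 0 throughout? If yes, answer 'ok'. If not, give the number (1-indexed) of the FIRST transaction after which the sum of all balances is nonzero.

Answer: ok

Derivation:
After txn 1: dr=30 cr=30 sum_balances=0
After txn 2: dr=299 cr=299 sum_balances=0
After txn 3: dr=394 cr=394 sum_balances=0
After txn 4: dr=259 cr=259 sum_balances=0
After txn 5: dr=135 cr=135 sum_balances=0
After txn 6: dr=66 cr=66 sum_balances=0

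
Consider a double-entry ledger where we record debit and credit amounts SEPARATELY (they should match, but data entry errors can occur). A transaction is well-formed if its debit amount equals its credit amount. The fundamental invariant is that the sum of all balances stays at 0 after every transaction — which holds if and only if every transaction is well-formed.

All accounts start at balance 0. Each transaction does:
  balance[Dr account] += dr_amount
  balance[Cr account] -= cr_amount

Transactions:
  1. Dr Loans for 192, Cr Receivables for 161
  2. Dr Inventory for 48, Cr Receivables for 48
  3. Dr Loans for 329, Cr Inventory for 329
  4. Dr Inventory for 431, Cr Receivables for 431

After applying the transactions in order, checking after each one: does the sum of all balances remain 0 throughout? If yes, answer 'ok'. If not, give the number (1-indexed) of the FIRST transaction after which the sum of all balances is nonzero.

After txn 1: dr=192 cr=161 sum_balances=31
After txn 2: dr=48 cr=48 sum_balances=31
After txn 3: dr=329 cr=329 sum_balances=31
After txn 4: dr=431 cr=431 sum_balances=31

Answer: 1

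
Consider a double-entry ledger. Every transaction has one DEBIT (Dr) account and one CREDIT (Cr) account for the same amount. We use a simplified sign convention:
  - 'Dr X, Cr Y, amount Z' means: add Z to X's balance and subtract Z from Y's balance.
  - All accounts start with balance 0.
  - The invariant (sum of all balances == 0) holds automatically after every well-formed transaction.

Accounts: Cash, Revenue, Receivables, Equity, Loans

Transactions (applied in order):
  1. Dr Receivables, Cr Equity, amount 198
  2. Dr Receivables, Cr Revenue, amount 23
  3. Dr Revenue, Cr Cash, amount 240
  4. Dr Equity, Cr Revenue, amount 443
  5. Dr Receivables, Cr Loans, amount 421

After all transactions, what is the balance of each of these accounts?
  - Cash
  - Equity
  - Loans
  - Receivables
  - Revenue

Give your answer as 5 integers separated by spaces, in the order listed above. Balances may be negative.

After txn 1 (Dr Receivables, Cr Equity, amount 198): Equity=-198 Receivables=198
After txn 2 (Dr Receivables, Cr Revenue, amount 23): Equity=-198 Receivables=221 Revenue=-23
After txn 3 (Dr Revenue, Cr Cash, amount 240): Cash=-240 Equity=-198 Receivables=221 Revenue=217
After txn 4 (Dr Equity, Cr Revenue, amount 443): Cash=-240 Equity=245 Receivables=221 Revenue=-226
After txn 5 (Dr Receivables, Cr Loans, amount 421): Cash=-240 Equity=245 Loans=-421 Receivables=642 Revenue=-226

Answer: -240 245 -421 642 -226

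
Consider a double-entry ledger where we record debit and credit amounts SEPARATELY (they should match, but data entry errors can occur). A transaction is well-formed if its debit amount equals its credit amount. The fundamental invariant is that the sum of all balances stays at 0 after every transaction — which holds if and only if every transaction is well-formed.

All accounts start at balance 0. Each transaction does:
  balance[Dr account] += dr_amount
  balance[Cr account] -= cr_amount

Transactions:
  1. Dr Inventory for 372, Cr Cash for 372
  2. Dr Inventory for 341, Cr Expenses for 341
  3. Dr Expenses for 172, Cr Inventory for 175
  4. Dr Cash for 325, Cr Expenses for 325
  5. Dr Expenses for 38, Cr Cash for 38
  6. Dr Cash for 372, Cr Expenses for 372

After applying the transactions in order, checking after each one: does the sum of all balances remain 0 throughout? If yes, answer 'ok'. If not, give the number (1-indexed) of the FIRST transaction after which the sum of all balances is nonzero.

After txn 1: dr=372 cr=372 sum_balances=0
After txn 2: dr=341 cr=341 sum_balances=0
After txn 3: dr=172 cr=175 sum_balances=-3
After txn 4: dr=325 cr=325 sum_balances=-3
After txn 5: dr=38 cr=38 sum_balances=-3
After txn 6: dr=372 cr=372 sum_balances=-3

Answer: 3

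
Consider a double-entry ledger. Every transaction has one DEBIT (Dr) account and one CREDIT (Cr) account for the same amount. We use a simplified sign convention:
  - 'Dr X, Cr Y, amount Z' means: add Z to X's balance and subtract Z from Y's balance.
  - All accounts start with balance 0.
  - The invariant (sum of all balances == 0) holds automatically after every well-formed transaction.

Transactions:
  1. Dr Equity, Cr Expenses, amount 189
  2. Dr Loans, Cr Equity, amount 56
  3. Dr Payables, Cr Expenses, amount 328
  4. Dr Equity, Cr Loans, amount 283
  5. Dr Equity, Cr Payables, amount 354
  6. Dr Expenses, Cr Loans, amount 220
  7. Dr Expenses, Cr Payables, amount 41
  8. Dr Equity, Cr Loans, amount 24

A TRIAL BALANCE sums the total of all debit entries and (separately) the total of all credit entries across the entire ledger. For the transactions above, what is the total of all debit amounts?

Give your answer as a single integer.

Txn 1: debit+=189
Txn 2: debit+=56
Txn 3: debit+=328
Txn 4: debit+=283
Txn 5: debit+=354
Txn 6: debit+=220
Txn 7: debit+=41
Txn 8: debit+=24
Total debits = 1495

Answer: 1495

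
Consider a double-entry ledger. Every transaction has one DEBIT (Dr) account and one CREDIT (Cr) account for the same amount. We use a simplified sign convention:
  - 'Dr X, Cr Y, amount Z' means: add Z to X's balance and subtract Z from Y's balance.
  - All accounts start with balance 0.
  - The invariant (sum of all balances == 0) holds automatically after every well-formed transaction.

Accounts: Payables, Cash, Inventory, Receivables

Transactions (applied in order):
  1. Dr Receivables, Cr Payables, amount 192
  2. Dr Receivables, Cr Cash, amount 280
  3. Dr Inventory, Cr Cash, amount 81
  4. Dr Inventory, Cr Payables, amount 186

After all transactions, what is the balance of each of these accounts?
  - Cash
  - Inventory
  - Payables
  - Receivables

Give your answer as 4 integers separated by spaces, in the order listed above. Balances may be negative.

After txn 1 (Dr Receivables, Cr Payables, amount 192): Payables=-192 Receivables=192
After txn 2 (Dr Receivables, Cr Cash, amount 280): Cash=-280 Payables=-192 Receivables=472
After txn 3 (Dr Inventory, Cr Cash, amount 81): Cash=-361 Inventory=81 Payables=-192 Receivables=472
After txn 4 (Dr Inventory, Cr Payables, amount 186): Cash=-361 Inventory=267 Payables=-378 Receivables=472

Answer: -361 267 -378 472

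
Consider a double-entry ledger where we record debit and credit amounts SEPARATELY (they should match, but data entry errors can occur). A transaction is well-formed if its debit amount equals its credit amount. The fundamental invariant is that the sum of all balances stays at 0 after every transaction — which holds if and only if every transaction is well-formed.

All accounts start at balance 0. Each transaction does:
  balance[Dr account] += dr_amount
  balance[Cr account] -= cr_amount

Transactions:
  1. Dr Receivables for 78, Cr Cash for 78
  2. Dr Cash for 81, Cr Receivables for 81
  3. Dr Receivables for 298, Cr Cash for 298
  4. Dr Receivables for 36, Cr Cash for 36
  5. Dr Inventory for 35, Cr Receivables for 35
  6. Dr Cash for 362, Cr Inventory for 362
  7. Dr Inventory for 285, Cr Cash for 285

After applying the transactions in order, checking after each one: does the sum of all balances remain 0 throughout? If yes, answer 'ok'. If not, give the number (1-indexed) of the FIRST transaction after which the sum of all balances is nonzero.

After txn 1: dr=78 cr=78 sum_balances=0
After txn 2: dr=81 cr=81 sum_balances=0
After txn 3: dr=298 cr=298 sum_balances=0
After txn 4: dr=36 cr=36 sum_balances=0
After txn 5: dr=35 cr=35 sum_balances=0
After txn 6: dr=362 cr=362 sum_balances=0
After txn 7: dr=285 cr=285 sum_balances=0

Answer: ok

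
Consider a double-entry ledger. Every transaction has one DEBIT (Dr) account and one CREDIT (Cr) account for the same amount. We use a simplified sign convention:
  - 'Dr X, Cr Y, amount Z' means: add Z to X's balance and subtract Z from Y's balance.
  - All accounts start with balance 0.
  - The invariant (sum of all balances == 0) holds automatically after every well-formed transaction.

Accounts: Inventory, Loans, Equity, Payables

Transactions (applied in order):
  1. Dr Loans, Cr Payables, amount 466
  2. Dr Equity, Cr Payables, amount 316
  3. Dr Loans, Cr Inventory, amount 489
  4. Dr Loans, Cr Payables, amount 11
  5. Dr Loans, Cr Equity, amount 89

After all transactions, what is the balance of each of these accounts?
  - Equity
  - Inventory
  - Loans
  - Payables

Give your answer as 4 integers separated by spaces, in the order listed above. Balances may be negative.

After txn 1 (Dr Loans, Cr Payables, amount 466): Loans=466 Payables=-466
After txn 2 (Dr Equity, Cr Payables, amount 316): Equity=316 Loans=466 Payables=-782
After txn 3 (Dr Loans, Cr Inventory, amount 489): Equity=316 Inventory=-489 Loans=955 Payables=-782
After txn 4 (Dr Loans, Cr Payables, amount 11): Equity=316 Inventory=-489 Loans=966 Payables=-793
After txn 5 (Dr Loans, Cr Equity, amount 89): Equity=227 Inventory=-489 Loans=1055 Payables=-793

Answer: 227 -489 1055 -793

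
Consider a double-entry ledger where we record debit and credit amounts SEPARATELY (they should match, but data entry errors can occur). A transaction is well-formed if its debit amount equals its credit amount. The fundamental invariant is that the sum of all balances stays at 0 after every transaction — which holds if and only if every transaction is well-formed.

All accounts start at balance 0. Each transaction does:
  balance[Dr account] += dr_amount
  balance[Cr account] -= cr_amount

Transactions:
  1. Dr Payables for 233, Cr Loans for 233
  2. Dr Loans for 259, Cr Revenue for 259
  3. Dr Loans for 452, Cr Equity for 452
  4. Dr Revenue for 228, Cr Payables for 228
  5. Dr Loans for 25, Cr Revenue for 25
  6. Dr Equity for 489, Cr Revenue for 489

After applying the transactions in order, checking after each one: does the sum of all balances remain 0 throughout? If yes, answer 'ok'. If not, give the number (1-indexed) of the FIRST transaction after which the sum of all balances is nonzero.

Answer: ok

Derivation:
After txn 1: dr=233 cr=233 sum_balances=0
After txn 2: dr=259 cr=259 sum_balances=0
After txn 3: dr=452 cr=452 sum_balances=0
After txn 4: dr=228 cr=228 sum_balances=0
After txn 5: dr=25 cr=25 sum_balances=0
After txn 6: dr=489 cr=489 sum_balances=0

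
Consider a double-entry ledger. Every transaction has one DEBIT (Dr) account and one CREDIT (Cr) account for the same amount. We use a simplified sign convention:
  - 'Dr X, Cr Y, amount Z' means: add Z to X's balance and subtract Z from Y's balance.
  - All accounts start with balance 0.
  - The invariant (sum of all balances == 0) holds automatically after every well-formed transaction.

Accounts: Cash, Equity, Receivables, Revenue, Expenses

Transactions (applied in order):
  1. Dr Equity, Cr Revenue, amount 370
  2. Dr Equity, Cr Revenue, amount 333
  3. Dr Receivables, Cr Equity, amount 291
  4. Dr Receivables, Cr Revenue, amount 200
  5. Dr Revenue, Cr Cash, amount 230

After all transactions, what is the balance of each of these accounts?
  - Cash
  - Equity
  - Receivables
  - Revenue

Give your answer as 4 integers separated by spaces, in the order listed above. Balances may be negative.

Answer: -230 412 491 -673

Derivation:
After txn 1 (Dr Equity, Cr Revenue, amount 370): Equity=370 Revenue=-370
After txn 2 (Dr Equity, Cr Revenue, amount 333): Equity=703 Revenue=-703
After txn 3 (Dr Receivables, Cr Equity, amount 291): Equity=412 Receivables=291 Revenue=-703
After txn 4 (Dr Receivables, Cr Revenue, amount 200): Equity=412 Receivables=491 Revenue=-903
After txn 5 (Dr Revenue, Cr Cash, amount 230): Cash=-230 Equity=412 Receivables=491 Revenue=-673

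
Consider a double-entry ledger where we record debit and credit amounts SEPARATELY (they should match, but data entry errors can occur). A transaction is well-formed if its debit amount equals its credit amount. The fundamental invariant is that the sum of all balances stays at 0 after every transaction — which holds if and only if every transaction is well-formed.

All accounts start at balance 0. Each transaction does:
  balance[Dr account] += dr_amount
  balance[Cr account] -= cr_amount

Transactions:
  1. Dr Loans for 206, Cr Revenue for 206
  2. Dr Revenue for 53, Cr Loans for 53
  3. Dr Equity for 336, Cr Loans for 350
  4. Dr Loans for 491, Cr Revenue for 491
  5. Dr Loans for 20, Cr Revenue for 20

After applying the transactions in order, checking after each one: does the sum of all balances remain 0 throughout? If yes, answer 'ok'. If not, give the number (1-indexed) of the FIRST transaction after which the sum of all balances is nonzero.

After txn 1: dr=206 cr=206 sum_balances=0
After txn 2: dr=53 cr=53 sum_balances=0
After txn 3: dr=336 cr=350 sum_balances=-14
After txn 4: dr=491 cr=491 sum_balances=-14
After txn 5: dr=20 cr=20 sum_balances=-14

Answer: 3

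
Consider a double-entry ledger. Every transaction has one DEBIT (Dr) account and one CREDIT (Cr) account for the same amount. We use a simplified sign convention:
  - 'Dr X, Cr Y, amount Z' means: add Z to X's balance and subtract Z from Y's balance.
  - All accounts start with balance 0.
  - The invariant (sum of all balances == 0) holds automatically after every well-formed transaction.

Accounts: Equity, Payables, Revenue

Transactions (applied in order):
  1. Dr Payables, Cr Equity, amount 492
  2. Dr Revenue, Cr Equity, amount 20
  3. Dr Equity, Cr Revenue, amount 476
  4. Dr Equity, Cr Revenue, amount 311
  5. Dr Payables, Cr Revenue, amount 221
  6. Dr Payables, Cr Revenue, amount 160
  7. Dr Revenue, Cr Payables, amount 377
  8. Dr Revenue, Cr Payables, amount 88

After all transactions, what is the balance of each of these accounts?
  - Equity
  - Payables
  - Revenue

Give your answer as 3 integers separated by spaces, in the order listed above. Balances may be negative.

After txn 1 (Dr Payables, Cr Equity, amount 492): Equity=-492 Payables=492
After txn 2 (Dr Revenue, Cr Equity, amount 20): Equity=-512 Payables=492 Revenue=20
After txn 3 (Dr Equity, Cr Revenue, amount 476): Equity=-36 Payables=492 Revenue=-456
After txn 4 (Dr Equity, Cr Revenue, amount 311): Equity=275 Payables=492 Revenue=-767
After txn 5 (Dr Payables, Cr Revenue, amount 221): Equity=275 Payables=713 Revenue=-988
After txn 6 (Dr Payables, Cr Revenue, amount 160): Equity=275 Payables=873 Revenue=-1148
After txn 7 (Dr Revenue, Cr Payables, amount 377): Equity=275 Payables=496 Revenue=-771
After txn 8 (Dr Revenue, Cr Payables, amount 88): Equity=275 Payables=408 Revenue=-683

Answer: 275 408 -683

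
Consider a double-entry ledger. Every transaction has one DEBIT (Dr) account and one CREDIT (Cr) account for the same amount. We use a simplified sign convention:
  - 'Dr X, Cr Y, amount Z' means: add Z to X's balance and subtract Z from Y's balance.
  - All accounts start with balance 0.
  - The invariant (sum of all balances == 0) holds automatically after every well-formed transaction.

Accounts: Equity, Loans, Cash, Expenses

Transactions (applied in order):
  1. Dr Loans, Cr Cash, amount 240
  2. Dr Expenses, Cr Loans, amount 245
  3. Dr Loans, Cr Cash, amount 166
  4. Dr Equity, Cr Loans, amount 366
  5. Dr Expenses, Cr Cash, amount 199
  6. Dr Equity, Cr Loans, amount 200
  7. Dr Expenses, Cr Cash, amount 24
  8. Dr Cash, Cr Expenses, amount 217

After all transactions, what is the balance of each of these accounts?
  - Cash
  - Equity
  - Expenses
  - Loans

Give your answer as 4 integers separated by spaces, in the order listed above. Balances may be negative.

After txn 1 (Dr Loans, Cr Cash, amount 240): Cash=-240 Loans=240
After txn 2 (Dr Expenses, Cr Loans, amount 245): Cash=-240 Expenses=245 Loans=-5
After txn 3 (Dr Loans, Cr Cash, amount 166): Cash=-406 Expenses=245 Loans=161
After txn 4 (Dr Equity, Cr Loans, amount 366): Cash=-406 Equity=366 Expenses=245 Loans=-205
After txn 5 (Dr Expenses, Cr Cash, amount 199): Cash=-605 Equity=366 Expenses=444 Loans=-205
After txn 6 (Dr Equity, Cr Loans, amount 200): Cash=-605 Equity=566 Expenses=444 Loans=-405
After txn 7 (Dr Expenses, Cr Cash, amount 24): Cash=-629 Equity=566 Expenses=468 Loans=-405
After txn 8 (Dr Cash, Cr Expenses, amount 217): Cash=-412 Equity=566 Expenses=251 Loans=-405

Answer: -412 566 251 -405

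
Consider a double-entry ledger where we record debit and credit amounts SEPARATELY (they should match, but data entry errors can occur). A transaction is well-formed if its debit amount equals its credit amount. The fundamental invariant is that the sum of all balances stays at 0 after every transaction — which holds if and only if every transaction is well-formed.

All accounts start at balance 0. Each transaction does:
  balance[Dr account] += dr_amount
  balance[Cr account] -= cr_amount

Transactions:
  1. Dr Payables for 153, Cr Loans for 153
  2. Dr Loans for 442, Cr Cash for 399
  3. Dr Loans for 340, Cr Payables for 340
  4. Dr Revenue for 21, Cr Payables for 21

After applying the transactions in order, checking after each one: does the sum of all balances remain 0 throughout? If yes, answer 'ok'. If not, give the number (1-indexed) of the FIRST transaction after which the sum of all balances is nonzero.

After txn 1: dr=153 cr=153 sum_balances=0
After txn 2: dr=442 cr=399 sum_balances=43
After txn 3: dr=340 cr=340 sum_balances=43
After txn 4: dr=21 cr=21 sum_balances=43

Answer: 2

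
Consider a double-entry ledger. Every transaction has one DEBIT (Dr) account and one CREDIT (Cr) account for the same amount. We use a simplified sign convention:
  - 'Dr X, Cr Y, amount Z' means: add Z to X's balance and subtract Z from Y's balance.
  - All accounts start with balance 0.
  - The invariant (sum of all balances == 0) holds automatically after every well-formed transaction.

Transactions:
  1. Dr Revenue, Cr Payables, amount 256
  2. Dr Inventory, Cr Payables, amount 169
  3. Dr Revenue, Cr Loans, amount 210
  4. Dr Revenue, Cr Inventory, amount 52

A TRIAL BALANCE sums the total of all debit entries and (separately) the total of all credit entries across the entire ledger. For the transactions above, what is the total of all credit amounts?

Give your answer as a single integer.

Txn 1: credit+=256
Txn 2: credit+=169
Txn 3: credit+=210
Txn 4: credit+=52
Total credits = 687

Answer: 687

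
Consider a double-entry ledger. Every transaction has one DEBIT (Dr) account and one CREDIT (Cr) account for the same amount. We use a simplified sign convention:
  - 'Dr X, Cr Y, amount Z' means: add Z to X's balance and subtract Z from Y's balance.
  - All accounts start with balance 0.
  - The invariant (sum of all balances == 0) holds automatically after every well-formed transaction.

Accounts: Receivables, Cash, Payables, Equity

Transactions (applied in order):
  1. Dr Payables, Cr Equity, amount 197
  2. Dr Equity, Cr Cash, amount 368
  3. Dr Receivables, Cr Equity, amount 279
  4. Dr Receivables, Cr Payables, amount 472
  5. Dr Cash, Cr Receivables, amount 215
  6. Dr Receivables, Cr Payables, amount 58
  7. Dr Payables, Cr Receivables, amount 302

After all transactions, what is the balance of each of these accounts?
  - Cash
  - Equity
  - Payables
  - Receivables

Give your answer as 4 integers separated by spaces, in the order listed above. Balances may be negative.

Answer: -153 -108 -31 292

Derivation:
After txn 1 (Dr Payables, Cr Equity, amount 197): Equity=-197 Payables=197
After txn 2 (Dr Equity, Cr Cash, amount 368): Cash=-368 Equity=171 Payables=197
After txn 3 (Dr Receivables, Cr Equity, amount 279): Cash=-368 Equity=-108 Payables=197 Receivables=279
After txn 4 (Dr Receivables, Cr Payables, amount 472): Cash=-368 Equity=-108 Payables=-275 Receivables=751
After txn 5 (Dr Cash, Cr Receivables, amount 215): Cash=-153 Equity=-108 Payables=-275 Receivables=536
After txn 6 (Dr Receivables, Cr Payables, amount 58): Cash=-153 Equity=-108 Payables=-333 Receivables=594
After txn 7 (Dr Payables, Cr Receivables, amount 302): Cash=-153 Equity=-108 Payables=-31 Receivables=292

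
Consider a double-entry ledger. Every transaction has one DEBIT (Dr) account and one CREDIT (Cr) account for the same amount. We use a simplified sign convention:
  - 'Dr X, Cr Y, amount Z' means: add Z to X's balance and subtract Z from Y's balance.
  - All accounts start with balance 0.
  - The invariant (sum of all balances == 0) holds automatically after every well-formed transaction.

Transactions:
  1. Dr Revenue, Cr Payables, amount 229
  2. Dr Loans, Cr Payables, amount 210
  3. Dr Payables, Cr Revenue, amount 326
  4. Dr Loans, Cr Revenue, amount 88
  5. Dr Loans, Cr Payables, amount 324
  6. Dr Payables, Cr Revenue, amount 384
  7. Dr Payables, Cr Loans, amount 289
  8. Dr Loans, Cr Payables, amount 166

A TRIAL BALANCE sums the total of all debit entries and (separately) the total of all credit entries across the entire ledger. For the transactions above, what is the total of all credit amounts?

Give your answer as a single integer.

Txn 1: credit+=229
Txn 2: credit+=210
Txn 3: credit+=326
Txn 4: credit+=88
Txn 5: credit+=324
Txn 6: credit+=384
Txn 7: credit+=289
Txn 8: credit+=166
Total credits = 2016

Answer: 2016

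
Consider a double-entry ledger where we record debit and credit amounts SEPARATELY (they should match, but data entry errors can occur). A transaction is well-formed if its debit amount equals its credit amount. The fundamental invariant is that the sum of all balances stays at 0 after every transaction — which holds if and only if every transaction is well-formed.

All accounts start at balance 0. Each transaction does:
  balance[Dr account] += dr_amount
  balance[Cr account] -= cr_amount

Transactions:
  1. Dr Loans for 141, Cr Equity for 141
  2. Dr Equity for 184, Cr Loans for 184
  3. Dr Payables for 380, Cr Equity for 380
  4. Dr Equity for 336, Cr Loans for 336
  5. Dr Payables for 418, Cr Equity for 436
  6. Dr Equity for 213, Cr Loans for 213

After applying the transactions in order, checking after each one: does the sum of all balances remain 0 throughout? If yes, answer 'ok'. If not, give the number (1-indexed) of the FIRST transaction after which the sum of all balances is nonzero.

After txn 1: dr=141 cr=141 sum_balances=0
After txn 2: dr=184 cr=184 sum_balances=0
After txn 3: dr=380 cr=380 sum_balances=0
After txn 4: dr=336 cr=336 sum_balances=0
After txn 5: dr=418 cr=436 sum_balances=-18
After txn 6: dr=213 cr=213 sum_balances=-18

Answer: 5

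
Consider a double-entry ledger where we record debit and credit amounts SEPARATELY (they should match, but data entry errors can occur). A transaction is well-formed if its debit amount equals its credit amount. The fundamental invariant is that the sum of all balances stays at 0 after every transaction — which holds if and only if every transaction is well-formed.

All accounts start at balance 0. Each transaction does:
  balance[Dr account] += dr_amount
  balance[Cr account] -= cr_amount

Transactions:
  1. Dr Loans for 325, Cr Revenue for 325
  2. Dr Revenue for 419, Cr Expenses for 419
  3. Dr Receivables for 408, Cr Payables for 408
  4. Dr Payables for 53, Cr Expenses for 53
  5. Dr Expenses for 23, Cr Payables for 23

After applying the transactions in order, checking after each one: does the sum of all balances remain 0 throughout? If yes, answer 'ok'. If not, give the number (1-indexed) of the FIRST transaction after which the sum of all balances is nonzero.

After txn 1: dr=325 cr=325 sum_balances=0
After txn 2: dr=419 cr=419 sum_balances=0
After txn 3: dr=408 cr=408 sum_balances=0
After txn 4: dr=53 cr=53 sum_balances=0
After txn 5: dr=23 cr=23 sum_balances=0

Answer: ok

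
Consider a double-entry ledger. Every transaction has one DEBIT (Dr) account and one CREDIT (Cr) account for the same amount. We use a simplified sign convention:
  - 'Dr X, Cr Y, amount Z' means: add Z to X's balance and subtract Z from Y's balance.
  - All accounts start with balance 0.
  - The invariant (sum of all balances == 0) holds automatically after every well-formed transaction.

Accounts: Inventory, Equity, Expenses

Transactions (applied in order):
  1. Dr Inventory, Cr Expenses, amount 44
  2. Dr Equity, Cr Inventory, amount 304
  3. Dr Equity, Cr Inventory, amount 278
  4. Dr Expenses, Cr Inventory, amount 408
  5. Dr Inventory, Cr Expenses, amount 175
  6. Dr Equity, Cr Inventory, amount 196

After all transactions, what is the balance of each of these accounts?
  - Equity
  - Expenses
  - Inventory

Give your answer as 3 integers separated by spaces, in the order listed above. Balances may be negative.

Answer: 778 189 -967

Derivation:
After txn 1 (Dr Inventory, Cr Expenses, amount 44): Expenses=-44 Inventory=44
After txn 2 (Dr Equity, Cr Inventory, amount 304): Equity=304 Expenses=-44 Inventory=-260
After txn 3 (Dr Equity, Cr Inventory, amount 278): Equity=582 Expenses=-44 Inventory=-538
After txn 4 (Dr Expenses, Cr Inventory, amount 408): Equity=582 Expenses=364 Inventory=-946
After txn 5 (Dr Inventory, Cr Expenses, amount 175): Equity=582 Expenses=189 Inventory=-771
After txn 6 (Dr Equity, Cr Inventory, amount 196): Equity=778 Expenses=189 Inventory=-967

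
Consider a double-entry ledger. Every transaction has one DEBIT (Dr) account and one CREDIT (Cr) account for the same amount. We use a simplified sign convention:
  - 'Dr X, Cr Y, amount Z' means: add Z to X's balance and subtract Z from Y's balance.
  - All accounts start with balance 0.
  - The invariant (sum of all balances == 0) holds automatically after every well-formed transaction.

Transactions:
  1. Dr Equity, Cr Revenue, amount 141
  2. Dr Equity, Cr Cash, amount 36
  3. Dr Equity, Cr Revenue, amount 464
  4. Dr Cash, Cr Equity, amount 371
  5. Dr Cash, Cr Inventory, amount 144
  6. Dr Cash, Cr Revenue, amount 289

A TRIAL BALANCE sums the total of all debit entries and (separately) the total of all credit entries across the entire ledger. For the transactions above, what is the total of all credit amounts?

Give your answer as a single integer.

Txn 1: credit+=141
Txn 2: credit+=36
Txn 3: credit+=464
Txn 4: credit+=371
Txn 5: credit+=144
Txn 6: credit+=289
Total credits = 1445

Answer: 1445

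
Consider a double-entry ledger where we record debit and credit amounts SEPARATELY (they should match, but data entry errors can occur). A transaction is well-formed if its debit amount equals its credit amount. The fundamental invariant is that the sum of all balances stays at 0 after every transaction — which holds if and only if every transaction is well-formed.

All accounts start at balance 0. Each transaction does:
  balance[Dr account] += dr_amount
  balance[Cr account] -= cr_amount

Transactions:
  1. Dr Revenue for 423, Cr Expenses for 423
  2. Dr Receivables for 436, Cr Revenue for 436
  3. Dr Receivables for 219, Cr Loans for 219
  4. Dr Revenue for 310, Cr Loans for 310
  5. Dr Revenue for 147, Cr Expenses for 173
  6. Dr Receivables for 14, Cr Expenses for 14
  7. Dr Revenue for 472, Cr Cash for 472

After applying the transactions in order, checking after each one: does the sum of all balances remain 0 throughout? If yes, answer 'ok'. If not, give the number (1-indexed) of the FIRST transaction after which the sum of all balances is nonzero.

After txn 1: dr=423 cr=423 sum_balances=0
After txn 2: dr=436 cr=436 sum_balances=0
After txn 3: dr=219 cr=219 sum_balances=0
After txn 4: dr=310 cr=310 sum_balances=0
After txn 5: dr=147 cr=173 sum_balances=-26
After txn 6: dr=14 cr=14 sum_balances=-26
After txn 7: dr=472 cr=472 sum_balances=-26

Answer: 5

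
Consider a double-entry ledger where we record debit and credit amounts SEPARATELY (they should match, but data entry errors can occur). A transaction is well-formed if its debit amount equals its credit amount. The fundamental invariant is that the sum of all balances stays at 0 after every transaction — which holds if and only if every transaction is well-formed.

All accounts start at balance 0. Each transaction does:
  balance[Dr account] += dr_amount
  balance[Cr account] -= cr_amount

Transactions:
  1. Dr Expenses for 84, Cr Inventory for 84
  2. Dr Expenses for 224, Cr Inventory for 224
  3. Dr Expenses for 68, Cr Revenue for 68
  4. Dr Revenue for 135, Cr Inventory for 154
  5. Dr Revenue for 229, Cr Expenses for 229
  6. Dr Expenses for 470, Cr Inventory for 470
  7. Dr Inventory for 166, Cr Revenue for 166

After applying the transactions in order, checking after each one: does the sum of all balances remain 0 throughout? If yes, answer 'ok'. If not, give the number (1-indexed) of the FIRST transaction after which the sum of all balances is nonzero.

After txn 1: dr=84 cr=84 sum_balances=0
After txn 2: dr=224 cr=224 sum_balances=0
After txn 3: dr=68 cr=68 sum_balances=0
After txn 4: dr=135 cr=154 sum_balances=-19
After txn 5: dr=229 cr=229 sum_balances=-19
After txn 6: dr=470 cr=470 sum_balances=-19
After txn 7: dr=166 cr=166 sum_balances=-19

Answer: 4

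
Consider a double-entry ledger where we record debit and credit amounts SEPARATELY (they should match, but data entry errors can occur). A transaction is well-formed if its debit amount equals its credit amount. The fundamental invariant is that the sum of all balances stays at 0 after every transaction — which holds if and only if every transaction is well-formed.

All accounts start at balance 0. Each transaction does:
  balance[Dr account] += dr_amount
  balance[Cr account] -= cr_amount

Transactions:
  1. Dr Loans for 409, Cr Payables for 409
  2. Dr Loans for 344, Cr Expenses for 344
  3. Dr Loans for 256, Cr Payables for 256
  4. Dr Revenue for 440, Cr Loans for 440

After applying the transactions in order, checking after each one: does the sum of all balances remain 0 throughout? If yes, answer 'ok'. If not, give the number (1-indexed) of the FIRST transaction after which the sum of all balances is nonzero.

Answer: ok

Derivation:
After txn 1: dr=409 cr=409 sum_balances=0
After txn 2: dr=344 cr=344 sum_balances=0
After txn 3: dr=256 cr=256 sum_balances=0
After txn 4: dr=440 cr=440 sum_balances=0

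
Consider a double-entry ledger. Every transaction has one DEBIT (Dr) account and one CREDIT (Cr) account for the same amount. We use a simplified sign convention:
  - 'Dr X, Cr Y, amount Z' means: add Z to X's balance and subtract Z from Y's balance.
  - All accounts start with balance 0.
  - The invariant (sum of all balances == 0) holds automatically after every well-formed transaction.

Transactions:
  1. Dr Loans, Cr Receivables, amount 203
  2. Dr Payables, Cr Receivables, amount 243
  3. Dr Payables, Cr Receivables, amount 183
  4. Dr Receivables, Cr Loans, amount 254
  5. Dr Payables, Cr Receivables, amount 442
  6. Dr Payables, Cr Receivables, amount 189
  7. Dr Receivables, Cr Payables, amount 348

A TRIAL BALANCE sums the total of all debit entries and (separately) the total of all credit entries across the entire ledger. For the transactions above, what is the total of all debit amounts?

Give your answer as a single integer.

Answer: 1862

Derivation:
Txn 1: debit+=203
Txn 2: debit+=243
Txn 3: debit+=183
Txn 4: debit+=254
Txn 5: debit+=442
Txn 6: debit+=189
Txn 7: debit+=348
Total debits = 1862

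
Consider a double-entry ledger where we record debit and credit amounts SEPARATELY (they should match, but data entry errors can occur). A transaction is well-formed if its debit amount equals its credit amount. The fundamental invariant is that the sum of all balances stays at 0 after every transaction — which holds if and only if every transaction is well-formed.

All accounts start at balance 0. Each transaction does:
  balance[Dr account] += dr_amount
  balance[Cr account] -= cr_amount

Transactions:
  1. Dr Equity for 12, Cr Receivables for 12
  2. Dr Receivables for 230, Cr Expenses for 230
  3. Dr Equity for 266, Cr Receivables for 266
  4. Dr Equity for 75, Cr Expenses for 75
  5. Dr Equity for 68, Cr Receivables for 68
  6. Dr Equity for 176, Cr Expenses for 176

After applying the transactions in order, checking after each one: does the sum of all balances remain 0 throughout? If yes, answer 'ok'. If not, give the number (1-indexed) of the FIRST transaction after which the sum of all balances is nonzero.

After txn 1: dr=12 cr=12 sum_balances=0
After txn 2: dr=230 cr=230 sum_balances=0
After txn 3: dr=266 cr=266 sum_balances=0
After txn 4: dr=75 cr=75 sum_balances=0
After txn 5: dr=68 cr=68 sum_balances=0
After txn 6: dr=176 cr=176 sum_balances=0

Answer: ok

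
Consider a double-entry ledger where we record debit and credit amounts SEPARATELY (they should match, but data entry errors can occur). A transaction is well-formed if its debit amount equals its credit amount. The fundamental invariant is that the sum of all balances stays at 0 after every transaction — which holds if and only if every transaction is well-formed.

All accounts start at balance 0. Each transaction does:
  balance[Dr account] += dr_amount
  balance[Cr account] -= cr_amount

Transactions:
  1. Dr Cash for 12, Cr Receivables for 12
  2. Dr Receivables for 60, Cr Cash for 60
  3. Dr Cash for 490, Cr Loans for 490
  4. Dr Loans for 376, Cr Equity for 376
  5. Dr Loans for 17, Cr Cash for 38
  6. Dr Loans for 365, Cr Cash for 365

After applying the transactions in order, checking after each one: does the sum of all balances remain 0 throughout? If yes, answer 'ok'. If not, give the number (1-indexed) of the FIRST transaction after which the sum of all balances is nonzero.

After txn 1: dr=12 cr=12 sum_balances=0
After txn 2: dr=60 cr=60 sum_balances=0
After txn 3: dr=490 cr=490 sum_balances=0
After txn 4: dr=376 cr=376 sum_balances=0
After txn 5: dr=17 cr=38 sum_balances=-21
After txn 6: dr=365 cr=365 sum_balances=-21

Answer: 5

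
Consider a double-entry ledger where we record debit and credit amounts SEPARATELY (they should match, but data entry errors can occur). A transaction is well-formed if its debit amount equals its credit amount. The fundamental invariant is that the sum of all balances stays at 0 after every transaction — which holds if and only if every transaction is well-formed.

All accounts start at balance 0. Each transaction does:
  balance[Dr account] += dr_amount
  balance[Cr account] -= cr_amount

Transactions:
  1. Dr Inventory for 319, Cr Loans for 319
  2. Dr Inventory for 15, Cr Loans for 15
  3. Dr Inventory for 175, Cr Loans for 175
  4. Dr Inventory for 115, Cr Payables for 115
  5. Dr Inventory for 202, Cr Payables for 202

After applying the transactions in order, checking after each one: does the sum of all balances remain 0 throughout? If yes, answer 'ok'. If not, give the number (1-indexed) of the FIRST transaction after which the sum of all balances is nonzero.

After txn 1: dr=319 cr=319 sum_balances=0
After txn 2: dr=15 cr=15 sum_balances=0
After txn 3: dr=175 cr=175 sum_balances=0
After txn 4: dr=115 cr=115 sum_balances=0
After txn 5: dr=202 cr=202 sum_balances=0

Answer: ok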